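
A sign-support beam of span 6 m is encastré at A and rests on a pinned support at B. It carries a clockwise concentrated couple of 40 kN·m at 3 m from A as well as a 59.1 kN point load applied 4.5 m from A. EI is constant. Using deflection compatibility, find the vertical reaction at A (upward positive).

R_A = 14.2 kN

Choose R_B as the redundant. The primary structure is the cantilever fixed at A.
Primary-structure tip deflection at B by superposition:
  clockwise couple 40 at a = 3: M₀a(2L − a)/(2EI) = 540/EI
  point load 59.1 at a = 4.5: Pa²(3L − a)/(6EI) = 2693/EI
  δ_0 = 3233/EI
Flexibility coefficient — unit upward force at B: δ_{BB} = L³/(3EI) = 72/EI.
Compatibility at B: δ_0 − R_B·δ_{BB} = 0, so R_B = 3233/72 = 44.9 kN.
Vertical equilibrium: R_A = ΣP − R_B = 59.1 − 44.9 = 14.2 kN.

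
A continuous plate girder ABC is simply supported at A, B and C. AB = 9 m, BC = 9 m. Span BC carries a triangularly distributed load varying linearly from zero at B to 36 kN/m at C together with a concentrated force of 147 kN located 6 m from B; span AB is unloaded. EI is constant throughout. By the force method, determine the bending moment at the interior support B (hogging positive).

M_B = 183.1 kN·m

Take M_B as the redundant. Released structure: two simple spans AB and BC with a hinge at B.
Discontinuity in slope at B on the released structure — sum the simple-span end rotations:
  span BC: triangular load, peak 36: 7w₀L³/(360EI) = 510.3/EI
  span BC: point load 147 at a = 6: Pab(L + b)/(6LEI) = 588/EI
  relative rotation θ_0 = (0 + 1098)/EI = 1098/EI
A unit hogging moment at B produces rotation L₁/(3EI) + L₂/(3EI) = 6/EI.
Slope continuity at B: θ_0 = M_B·6/EI, so M_B = 1098/6 = 183.1 kN·m (hogging).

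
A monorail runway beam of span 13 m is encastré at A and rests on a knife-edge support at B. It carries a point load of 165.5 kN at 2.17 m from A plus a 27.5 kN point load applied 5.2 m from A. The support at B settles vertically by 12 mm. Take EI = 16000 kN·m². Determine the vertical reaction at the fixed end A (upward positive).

Release the roller at B. Primary structure: cantilever fixed at A.
Downward deflection at the released point B due to the loads:
  point load 165.5 at a = 2.17: Pa²(3L − a)/(6EI) = 4784/EI
  point load 27.5 at a = 5.2: Pa²(3L − a)/(6EI) = 4189/EI
  δ_0 = 8973/EI
Flexibility coefficient — unit upward force at B: δ_{BB} = L³/(3EI) = 732.3/EI.
With EI = 16000 kN·m²: δ_0 = 0.56079 m and δ_{BB} = 0.045771 m/kN.
Compatibility — the beam at B must follow the support down by 0.012 m: δ_0 − R_B·δ_{BB} = 0.012, so R_B = (0.56079 − 0.012)/0.045771 = 11.99 kN.
Vertical equilibrium: R_A = ΣP − R_B = 193 − 11.99 = 181 kN.

R_A = 181 kN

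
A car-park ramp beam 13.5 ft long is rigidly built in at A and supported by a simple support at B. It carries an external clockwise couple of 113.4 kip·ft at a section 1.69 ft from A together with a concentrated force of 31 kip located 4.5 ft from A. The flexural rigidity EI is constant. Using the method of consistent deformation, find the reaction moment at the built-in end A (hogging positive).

Take the reaction at B as the redundant and release it; the primary structure is a cantilever fixed at A.
Primary-structure tip deflection at B by superposition:
  clockwise couple 113.4 at a = 1.69: M₀a(2L − a)/(2EI) = 2425/EI
  point load 31 at a = 4.5: Pa²(3L − a)/(6EI) = 3766/EI
  δ_0 = 6192/EI
Tip deflection under a unit load at B: L³/(3EI) = 820.1/EI.
Compatibility at B: δ_0 − R_B·δ_{BB} = 0, so R_B = 6192/820.1 = 7.55 kip.
Moment equilibrium about A: M_A = Σ(load moments about A) − R_B·L = 252.9 − 7.55×13.5 = 151 kip·ft.

M_A = 151 kip·ft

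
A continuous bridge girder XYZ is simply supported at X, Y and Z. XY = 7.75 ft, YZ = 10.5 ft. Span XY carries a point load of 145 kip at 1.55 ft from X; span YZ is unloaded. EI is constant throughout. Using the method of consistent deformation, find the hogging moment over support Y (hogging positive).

Insert a hinge at Y; M_Y is the redundant, and each span becomes simply supported.
Discontinuity in slope at Y on the released structure — sum the simple-span end rotations:
  span XY: point load 145 at a = 1.55: Pab(L + a)/(6LEI) = 278.7/EI
  relative rotation θ_0 = (278.7 + 0)/EI = 278.7/EI
A unit hogging moment at Y produces rotation L₁/(3EI) + L₂/(3EI) = 6.083/EI.
Compatibility: M_Y·(L₁+L₂)/(3EI) = θ_0, giving M_Y = 45.81 kip·ft (hogging).

M_Y = 45.81 kip·ft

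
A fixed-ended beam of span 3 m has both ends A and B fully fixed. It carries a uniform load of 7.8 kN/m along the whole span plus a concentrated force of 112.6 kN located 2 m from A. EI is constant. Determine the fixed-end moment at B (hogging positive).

Take the two fixed-end moments M_A, M_B as redundants; the released structure is the simple span AB.
On the primary (simply-supported) span, the end slopes from the loading are:
  at A: UDL 7.8: wL³/(24EI) = 8.775/EI
  at B: UDL 7.8: wL³/(24EI) = 8.775/EI
  at A: point load 112.6 at a = 2: Pab(L + b)/(6LEI) = 50.04/EI
  at B: point load 112.6 at a = 2: Pab(L + a)/(6LEI) = 62.56/EI
  θ_A0 = 58.82/EI,  θ_B0 = 71.33/EI
Flexibility coefficients: a unit moment at one end gives L/(3EI) there and L/(6EI) at the far end, so f₁₁ = f₂₂ = 1/EI and f₁₂ = f₂₁ = 0.5/EI.
Compatibility — zero rotation at each built-in end:
  1 M_A + 0.5 M_B = 58.82
  0.5 M_A + 1 M_B = 71.33
Solving the pair gives M_A = 30.87 kN·m and M_B = 55.89 kN·m (hogging).

M_B = 55.89 kN·m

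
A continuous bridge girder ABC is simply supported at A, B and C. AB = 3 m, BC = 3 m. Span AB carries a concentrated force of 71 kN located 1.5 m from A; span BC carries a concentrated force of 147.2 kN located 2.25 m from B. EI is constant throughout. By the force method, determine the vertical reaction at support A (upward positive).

Take M_B as the redundant. Released structure: two simple spans AB and BC with a hinge at B.
Discontinuity in slope at B on the released structure — sum the simple-span end rotations:
  span AB: point load 71 at a = 1.5: Pab(L + a)/(6LEI) = 39.94/EI
  span BC: point load 147.2 at a = 2.25: Pab(L + b)/(6LEI) = 51.75/EI
  relative rotation θ_0 = (39.94 + 51.75)/EI = 91.69/EI
A unit hogging moment at B produces rotation L₁/(3EI) + L₂/(3EI) = 2/EI.
Compatibility: M_B·(L₁+L₂)/(3EI) = θ_0, giving M_B = 45.84 kN·m (hogging).
Span AB, ΣM about A with M_B applied at B: R_B^{AB}·3 = 106.5 + 45.84, so R_B^{AB} = 50.78 kN and R_A = 71 − 50.78 = 20.22 kN.

R_A = 20.22 kN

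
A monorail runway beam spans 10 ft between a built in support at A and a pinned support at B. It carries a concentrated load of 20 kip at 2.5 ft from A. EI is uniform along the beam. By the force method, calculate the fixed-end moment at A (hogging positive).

M_A = 32.81 kip·ft

Choose R_B as the redundant. The primary structure is the cantilever fixed at A.
Primary-structure tip deflection at B by superposition:
  point load 20 at a = 2.5: Pa²(3L − a)/(6EI) = 572.9/EI
Tip deflection under a unit load at B: L³/(3EI) = 333.3/EI.
Compatibility at B: δ_0 − R_B·δ_{BB} = 0, so R_B = 572.9/333.3 = 1.719 kip.
Moment equilibrium about A: M_A = Σ(load moments about A) − R_B·L = 50 − 1.719×10 = 32.81 kip·ft.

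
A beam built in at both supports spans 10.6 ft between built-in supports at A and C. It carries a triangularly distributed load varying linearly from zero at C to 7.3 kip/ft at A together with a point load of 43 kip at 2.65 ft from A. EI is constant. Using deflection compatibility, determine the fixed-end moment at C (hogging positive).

Release both end moments; the primary structure is a simply-supported span AC with redundants M_A and M_C.
End rotations of the released simple span under the applied load (×1/EI):
  at A: triangular load, peak 7.3: w₀L³/(45EI) = 193.2/EI
  at C: triangular load, peak 7.3: 7w₀L³/(360EI) = 169.1/EI
  at A: point load 43 at a = 2.65: Pab(L + b)/(6LEI) = 264.2/EI
  at C: point load 43 at a = 2.65: Pab(L + a)/(6LEI) = 188.7/EI
  θ_A0 = 457.4/EI,  θ_C0 = 357.8/EI
Flexibility coefficients: a unit moment at one end gives L/(3EI) there and L/(6EI) at the far end, so f₁₁ = f₂₂ = 3.533/EI and f₁₂ = f₂₁ = 1.767/EI.
Compatibility — zero rotation at each built-in end:
  3.533 M_A + 1.767 M_C = 457.4
  1.767 M_A + 3.533 M_C = 357.8
Solving the pair gives M_A = 105.1 kip·ft and M_C = 48.71 kip·ft (hogging).

M_C = 48.71 kip·ft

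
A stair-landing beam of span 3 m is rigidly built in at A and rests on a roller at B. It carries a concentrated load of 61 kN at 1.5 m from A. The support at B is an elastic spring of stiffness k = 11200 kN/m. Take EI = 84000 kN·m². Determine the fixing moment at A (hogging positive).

Remove the prop at B; the released (primary) structure is a cantilever built in at A.
Downward deflection at the released point B due to the loads:
  point load 61 at a = 1.5: Pa²(3L − a)/(6EI) = 171.6/EI
Flexibility coefficient — unit upward force at B: δ_{BB} = L³/(3EI) = 9/EI.
With EI = 84000 kN·m²: δ_0 = 0.002042 m and δ_{BB} = 0.000107 m/kN.
Compatibility — the spring shortens by R_B/k under the reaction it provides: δ_0 − R_B·δ_{BB} = R_B/k. With 1/k = 0.000089 m/kN, R_B = δ_0 / (δ_{BB} + 1/k) = 0.002042 / (0.000107 + 0.000089) = 10.4 kN.
Moment equilibrium about A: M_A = Σ(load moments about A) − R_B·L = 91.5 − 10.4×3 = 60.31 kN·m.

M_A = 60.31 kN·m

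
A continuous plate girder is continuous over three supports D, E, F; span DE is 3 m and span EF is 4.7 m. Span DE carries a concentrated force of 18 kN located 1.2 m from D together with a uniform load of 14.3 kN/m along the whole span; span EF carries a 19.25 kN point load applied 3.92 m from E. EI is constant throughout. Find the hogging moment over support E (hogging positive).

Release continuity at E by inserting a hinge; the redundant is the internal moment M_E. The primary structure is two simply-supported spans DE and EF.
Discontinuity in slope at E on the released structure — sum the simple-span end rotations:
  span DE: point load 18 at a = 1.2: Pab(L + a)/(6LEI) = 9.072/EI
  span DE: UDL 14.3: wL³/(24EI) = 16.09/EI
  span EF: point load 19.25 at a = 3.92: Pab(L + b)/(6LEI) = 11.44/EI
  relative rotation θ_0 = (25.16 + 11.44)/EI = 36.6/EI
A unit hogging moment at E produces rotation L₁/(3EI) + L₂/(3EI) = 2.567/EI.
Slope continuity at E: θ_0 = M_E·2.567/EI, so M_E = 36.6/2.567 = 14.26 kN·m (hogging).

M_E = 14.26 kN·m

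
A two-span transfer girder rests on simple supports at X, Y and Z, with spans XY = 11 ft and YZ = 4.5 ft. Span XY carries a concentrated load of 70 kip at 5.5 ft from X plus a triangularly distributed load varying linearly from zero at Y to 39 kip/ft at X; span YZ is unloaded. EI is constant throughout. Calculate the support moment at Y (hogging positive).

Release continuity at Y by inserting a hinge; the redundant is the internal moment M_Y. The primary structure is two simply-supported spans XY and YZ.
End slopes at the hinge Y, treating each span as simply supported:
  span XY: point load 70 at a = 5.5: Pab(L + a)/(6LEI) = 529.4/EI
  span XY: triangular load, peak 39: 7w₀L³/(360EI) = 1009/EI
  relative rotation θ_0 = (1539 + 0)/EI = 1539/EI
A unit hogging moment at Y produces rotation L₁/(3EI) + L₂/(3EI) = 5.167/EI.
Compatibility: M_Y·(L₁+L₂)/(3EI) = θ_0, giving M_Y = 297.8 kip·ft (hogging).

M_Y = 297.8 kip·ft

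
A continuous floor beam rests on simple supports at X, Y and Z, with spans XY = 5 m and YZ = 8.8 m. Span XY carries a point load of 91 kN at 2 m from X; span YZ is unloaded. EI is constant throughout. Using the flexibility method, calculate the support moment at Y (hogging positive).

Take M_Y as the redundant. Released structure: two simple spans XY and YZ with a hinge at Y.
Discontinuity in slope at Y on the released structure — sum the simple-span end rotations:
  span XY: point load 91 at a = 2: Pab(L + a)/(6LEI) = 127.4/EI
  relative rotation θ_0 = (127.4 + 0)/EI = 127.4/EI
A unit hogging moment at Y produces rotation L₁/(3EI) + L₂/(3EI) = 4.6/EI.
Compatibility: M_Y·(L₁+L₂)/(3EI) = θ_0, giving M_Y = 27.7 kN·m (hogging).

M_Y = 27.7 kN·m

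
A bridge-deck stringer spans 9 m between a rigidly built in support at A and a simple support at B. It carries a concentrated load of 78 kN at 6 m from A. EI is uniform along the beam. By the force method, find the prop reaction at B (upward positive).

R_B = 40.44 kN

Release the roller at B. Primary structure: cantilever fixed at A.
Primary-structure tip deflection at B by superposition:
  point load 78 at a = 6: Pa²(3L − a)/(6EI) = 9828/EI
Tip deflection under a unit load at B: L³/(3EI) = 243/EI.
The prop prevents deflection at B: R_B = δ_0/δ_{BB} = 9828/243 = 40.44 kN.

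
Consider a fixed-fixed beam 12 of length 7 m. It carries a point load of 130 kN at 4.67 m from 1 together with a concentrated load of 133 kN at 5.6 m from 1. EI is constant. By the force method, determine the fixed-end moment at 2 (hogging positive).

M_2 = 254 kN·m

Take the two fixed-end moments M_1, M_2 as redundants; the released structure is the simple span 12.
End rotations of the released simple span under the applied load (×1/EI):
  at 1: point load 130 at a = 4.67: Pab(L + b)/(6LEI) = 314.2/EI
  at 2: point load 130 at a = 4.67: Pab(L + a)/(6LEI) = 393/EI
  at 1: point load 133 at a = 5.6: Pab(L + b)/(6LEI) = 208.5/EI
  at 2: point load 133 at a = 5.6: Pab(L + a)/(6LEI) = 312.8/EI
  θ_10 = 522.8/EI,  θ_20 = 705.9/EI
Flexibility coefficients: a unit moment at one end gives L/(3EI) there and L/(6EI) at the far end, so f₁₁ = f₂₂ = 2.333/EI and f₁₂ = f₂₁ = 1.167/EI.
Compatibility — zero rotation at each built-in end:
  2.333 M_1 + 1.167 M_2 = 522.8
  1.167 M_1 + 2.333 M_2 = 705.9
Solving the pair gives M_1 = 97.05 kN·m and M_2 = 254 kN·m (hogging).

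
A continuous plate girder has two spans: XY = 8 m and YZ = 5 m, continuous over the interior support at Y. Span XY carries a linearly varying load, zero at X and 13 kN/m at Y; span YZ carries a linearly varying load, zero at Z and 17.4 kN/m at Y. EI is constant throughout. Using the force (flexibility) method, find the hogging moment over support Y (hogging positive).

Take M_Y as the redundant. Released structure: two simple spans XY and YZ with a hinge at Y.
Rotations at Y on the released spans (each span's end-slope, ×1/EI):
  span XY: triangular load, peak 13: w₀L³/(45EI) = 147.9/EI
  span YZ: triangular load, peak 17.4: w₀L³/(45EI) = 48.33/EI
  relative rotation θ_0 = (147.9 + 48.33)/EI = 196.2/EI
A unit hogging moment at Y produces rotation L₁/(3EI) + L₂/(3EI) = 4.333/EI.
Compatibility: M_Y·(L₁+L₂)/(3EI) = θ_0, giving M_Y = 45.29 kN·m (hogging).

M_Y = 45.29 kN·m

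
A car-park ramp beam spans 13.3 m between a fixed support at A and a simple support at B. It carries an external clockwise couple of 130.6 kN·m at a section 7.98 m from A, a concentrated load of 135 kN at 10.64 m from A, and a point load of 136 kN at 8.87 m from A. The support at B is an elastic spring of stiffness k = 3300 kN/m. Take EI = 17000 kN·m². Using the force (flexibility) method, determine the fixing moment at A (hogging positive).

M_A = 421.7 kN·m

Remove the prop at B; the released (primary) structure is a cantilever built in at A.
Primary-structure tip deflection at B by superposition:
  clockwise couple 130.6 at a = 7.98: M₀a(2L − a)/(2EI) = 9703/EI
  point load 135 at a = 10.64: Pa²(3L − a)/(6EI) = 74532/EI
  point load 136 at a = 8.87: Pa²(3L − a)/(6EI) = 55337/EI
  δ_0 = 139571/EI
Tip deflection under a unit load at B: L³/(3EI) = 784.2/EI.
With EI = 17000 kN·m²: δ_0 = 8.2101 m and δ_{BB} = 0.04613 m/kN.
Compatibility — the spring shortens by R_B/k under the reaction it provides: δ_0 − R_B·δ_{BB} = R_B/k. With 1/k = 0.000303 m/kN, R_B = δ_0 / (δ_{BB} + 1/k) = 8.2101 / (0.04613 + 0.000303) = 176.8 kN.
Moment equilibrium about A: M_A = Σ(load moments about A) − R_B·L = 2773 − 176.8×13.3 = 421.7 kN·m.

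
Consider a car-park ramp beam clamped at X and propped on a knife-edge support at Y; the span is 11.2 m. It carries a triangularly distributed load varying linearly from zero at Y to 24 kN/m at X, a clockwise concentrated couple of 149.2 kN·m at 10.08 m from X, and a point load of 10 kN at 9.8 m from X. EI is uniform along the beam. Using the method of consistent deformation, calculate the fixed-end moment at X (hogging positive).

M_X = 135.2 kN·m

Release the roller at Y. Primary structure: cantilever fixed at X.
Primary-structure tip deflection at Y by superposition:
  triangular load, peak 24 at the fixed end: w₀L⁴/(30EI) = 12588/EI
  clockwise couple 149.2 at a = 10.08: M₀a(2L − a)/(2EI) = 9264/EI
  point load 10 at a = 9.8: Pa²(3L − a)/(6EI) = 3810/EI
  δ_0 = 25662/EI
Tip deflection under a unit load at Y: L³/(3EI) = 468.3/EI.
Compatibility at Y: δ_0 − R_Y·δ_{YY} = 0, so R_Y = 25662/468.3 = 54.8 kN.
Moment equilibrium about X: M_X = Σ(load moments about X) − R_Y·L = 749 − 54.8×11.2 = 135.2 kN·m.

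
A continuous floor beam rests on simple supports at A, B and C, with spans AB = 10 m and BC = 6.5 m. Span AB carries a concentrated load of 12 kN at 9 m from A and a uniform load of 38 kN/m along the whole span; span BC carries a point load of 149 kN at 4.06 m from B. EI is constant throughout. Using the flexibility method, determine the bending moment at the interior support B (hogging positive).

M_B = 355.6 kN·m

Take M_B as the redundant. Released structure: two simple spans AB and BC with a hinge at B.
Rotations at B on the released spans (each span's end-slope, ×1/EI):
  span AB: point load 12 at a = 9: Pab(L + a)/(6LEI) = 34.2/EI
  span AB: UDL 38: wL³/(24EI) = 1583/EI
  span BC: point load 149 at a = 4.06: Pab(L + b)/(6LEI) = 338.4/EI
  relative rotation θ_0 = (1618 + 338.4)/EI = 1956/EI
A unit hogging moment at B produces rotation L₁/(3EI) + L₂/(3EI) = 5.5/EI.
Compatibility: M_B·(L₁+L₂)/(3EI) = θ_0, giving M_B = 355.6 kN·m (hogging).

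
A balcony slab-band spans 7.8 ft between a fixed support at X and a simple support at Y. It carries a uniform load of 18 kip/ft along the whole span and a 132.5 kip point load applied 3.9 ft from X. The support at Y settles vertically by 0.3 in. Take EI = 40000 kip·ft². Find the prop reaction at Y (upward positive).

Release the roller at Y. Primary structure: cantilever fixed at X.
Free-end deflection of the primary structure under the applied loading (downward +):
  UDL 18: wL⁴/(8EI) = 8328/EI
  point load 132.5 at a = 3.9: Pa²(3L − a)/(6EI) = 6550/EI
  δ_0 = 14878/EI
Flexibility coefficient — unit upward force at Y: δ_{YY} = L³/(3EI) = 158.2/EI.
With EI = 40000 kip·ft²: δ_0 = 0.37195 ft and δ_{YY} = 0.003955 ft/kip.
Compatibility — the beam at Y must follow the support down by 0.025 ft: δ_0 − R_Y·δ_{YY} = 0.025, so R_Y = (0.37195 − 0.025)/0.003955 = 87.73 kip.

R_Y = 87.73 kip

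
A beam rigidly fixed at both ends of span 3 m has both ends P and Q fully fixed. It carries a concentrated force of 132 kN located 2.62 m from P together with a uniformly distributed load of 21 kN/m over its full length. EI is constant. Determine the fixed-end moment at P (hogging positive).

Release both end moments; the primary structure is a simply-supported span PQ with redundants M_P and M_Q.
End rotations of the released simple span under the applied load (×1/EI):
  at P: point load 132 at a = 2.62: Pab(L + b)/(6LEI) = 24.68/EI
  at Q: point load 132 at a = 2.62: Pab(L + a)/(6LEI) = 41.03/EI
  at P: UDL 21: wL³/(24EI) = 23.62/EI
  at Q: UDL 21: wL³/(24EI) = 23.62/EI
  θ_P0 = 48.3/EI,  θ_Q0 = 64.66/EI
Flexibility coefficients: a unit moment at one end gives L/(3EI) there and L/(6EI) at the far end, so f₁₁ = f₂₂ = 1/EI and f₁₂ = f₂₁ = 0.5/EI.
Compatibility — zero rotation at each built-in end:
  1 M_P + 0.5 M_Q = 48.3
  0.5 M_P + 1 M_Q = 64.66
Solving the pair gives M_P = 21.3 kN·m and M_Q = 54.01 kN·m (hogging).

M_P = 21.3 kN·m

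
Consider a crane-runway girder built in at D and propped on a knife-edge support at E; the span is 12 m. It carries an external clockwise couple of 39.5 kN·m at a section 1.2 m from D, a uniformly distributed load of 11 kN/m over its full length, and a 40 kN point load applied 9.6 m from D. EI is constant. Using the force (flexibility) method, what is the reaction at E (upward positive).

R_E = 78.6 kN

Take the reaction at E as the redundant and release it; the primary structure is a cantilever fixed at D.
Downward deflection at the released point E due to the loads:
  clockwise couple 39.5 at a = 1.2: M₀a(2L − a)/(2EI) = 540.4/EI
  UDL 11: wL⁴/(8EI) = 28512/EI
  point load 40 at a = 9.6: Pa²(3L − a)/(6EI) = 16220/EI
  δ_0 = 45273/EI
Tip deflection under a unit load at E: L³/(3EI) = 576/EI.
The prop prevents deflection at E: R_E = δ_0/δ_{EE} = 45273/576 = 78.6 kN.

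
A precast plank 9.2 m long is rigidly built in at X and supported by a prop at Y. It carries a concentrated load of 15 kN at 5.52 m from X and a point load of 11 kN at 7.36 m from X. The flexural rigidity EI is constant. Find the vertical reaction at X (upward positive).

Choose R_Y as the redundant. The primary structure is the cantilever fixed at X.
Deflection at Y on the released cantilever, summing each load's contribution:
  point load 15 at a = 5.52: Pa²(3L − a)/(6EI) = 1682/EI
  point load 11 at a = 7.36: Pa²(3L − a)/(6EI) = 2010/EI
  δ_0 = 3692/EI
Flexibility coefficient — unit upward force at Y: δ_{YY} = L³/(3EI) = 259.6/EI.
Compatibility at Y: δ_0 − R_Y·δ_{YY} = 0, so R_Y = 3692/259.6 = 14.22 kN.
Vertical equilibrium: R_X = ΣP − R_Y = 26 − 14.22 = 11.78 kN.

R_X = 11.78 kN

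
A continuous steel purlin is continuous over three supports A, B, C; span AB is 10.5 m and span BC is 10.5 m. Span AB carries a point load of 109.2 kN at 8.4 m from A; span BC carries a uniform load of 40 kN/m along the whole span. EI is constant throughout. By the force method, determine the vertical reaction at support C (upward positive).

R_C = 175.9 kN

Insert a hinge at B; M_B is the redundant, and each span becomes simply supported.
Rotations at B on the released spans (each span's end-slope, ×1/EI):
  span AB: point load 109.2 at a = 8.4: Pab(L + a)/(6LEI) = 577.9/EI
  span BC: UDL 40: wL³/(24EI) = 1929/EI
  relative rotation θ_0 = (577.9 + 1929)/EI = 2507/EI
A unit hogging moment at B produces rotation L₁/(3EI) + L₂/(3EI) = 7/EI.
Compatibility: M_B·(L₁+L₂)/(3EI) = θ_0, giving M_B = 358.2 kN·m (hogging).
Span BC, ΣM about C: R_B^{BC}·10.5 = 2205 + 358.2, so R_B^{BC} = 244.1 kN and R_C = 420 − 244.1 = 175.9 kN.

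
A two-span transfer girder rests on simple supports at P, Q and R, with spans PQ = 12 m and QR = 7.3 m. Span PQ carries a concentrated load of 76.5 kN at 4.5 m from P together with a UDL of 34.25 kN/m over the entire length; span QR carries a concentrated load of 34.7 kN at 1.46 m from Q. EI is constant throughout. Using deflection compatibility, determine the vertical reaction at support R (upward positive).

Release continuity at Q by inserting a hinge; the redundant is the internal moment M_Q. The primary structure is two simply-supported spans PQ and QR.
Rotations at Q on the released spans (each span's end-slope, ×1/EI):
  span PQ: point load 76.5 at a = 4.5: Pab(L + a)/(6LEI) = 591.7/EI
  span PQ: UDL 34.25: wL³/(24EI) = 2466/EI
  span QR: point load 34.7 at a = 1.46: Pab(L + b)/(6LEI) = 88.76/EI
  relative rotation θ_0 = (3058 + 88.76)/EI = 3146/EI
A unit hogging moment at Q produces rotation L₁/(3EI) + L₂/(3EI) = 6.433/EI.
Compatibility: M_Q·(L₁+L₂)/(3EI) = θ_0, giving M_Q = 489.1 kN·m (hogging).
Span QR, ΣM about R: R_Q^{QR}·7.3 = 202.6 + 489.1, so R_Q^{QR} = 94.76 kN and R_R = 34.7 − 94.76 = -60.06 kN.

R_R = -60.06 kN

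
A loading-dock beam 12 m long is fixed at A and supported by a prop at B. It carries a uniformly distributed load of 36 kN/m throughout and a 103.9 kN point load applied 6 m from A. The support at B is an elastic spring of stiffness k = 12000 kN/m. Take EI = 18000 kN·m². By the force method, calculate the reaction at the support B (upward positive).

Take the reaction at B as the redundant and release it; the primary structure is a cantilever fixed at A.
Downward deflection at the released point B due to the loads:
  UDL 36: wL⁴/(8EI) = 93312/EI
  point load 103.9 at a = 6: Pa²(3L − a)/(6EI) = 18702/EI
  δ_0 = 112014/EI
Tip deflection under a unit load at B: L³/(3EI) = 576/EI.
With EI = 18000 kN·m²: δ_0 = 6.223 m and δ_{BB} = 0.032 m/kN.
Compatibility — the spring shortens by R_B/k under the reaction it provides: δ_0 − R_B·δ_{BB} = R_B/k. With 1/k = 0.000083 m/kN, R_B = δ_0 / (δ_{BB} + 1/k) = 6.223 / (0.032 + 0.000083) = 194 kN.

R_B = 194 kN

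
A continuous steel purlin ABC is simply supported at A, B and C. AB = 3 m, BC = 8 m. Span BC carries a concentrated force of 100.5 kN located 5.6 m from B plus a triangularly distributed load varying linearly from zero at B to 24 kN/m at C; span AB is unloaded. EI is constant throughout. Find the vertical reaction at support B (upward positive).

R_B = 128.6 kN

Take M_B as the redundant. Released structure: two simple spans AB and BC with a hinge at B.
Rotations at B on the released spans (each span's end-slope, ×1/EI):
  span BC: point load 100.5 at a = 5.6: Pab(L + b)/(6LEI) = 292.7/EI
  span BC: triangular load, peak 24: 7w₀L³/(360EI) = 238.9/EI
  relative rotation θ_0 = (0 + 531.6)/EI = 531.6/EI
A unit hogging moment at B produces rotation L₁/(3EI) + L₂/(3EI) = 3.667/EI.
Compatibility: M_B·(L₁+L₂)/(3EI) = θ_0, giving M_B = 145 kN·m (hogging).
Span AB, ΣM about A with M_B applied at B: R_B^{AB}·3 = 0 + 145, so R_B^{AB} = 48.33 kN and R_A = 0 − 48.33 = -48.33 kN.
Span BC, ΣM about C: R_B^{BC}·8 = 497.2 + 145, so R_B^{BC} = 80.27 kN and R_C = 196.5 − 80.27 = 116.2 kN.
R_B = 48.33 + 80.27 = 128.6 kN.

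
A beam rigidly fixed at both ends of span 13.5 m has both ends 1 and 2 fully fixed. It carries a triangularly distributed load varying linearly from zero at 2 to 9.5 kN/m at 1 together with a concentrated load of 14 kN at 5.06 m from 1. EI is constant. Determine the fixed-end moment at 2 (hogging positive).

M_2 = 74.31 kN·m

Take the two fixed-end moments M_1, M_2 as redundants; the released structure is the simple span 12.
End rotations of the released simple span under the applied load (×1/EI):
  at 1: triangular load, peak 9.5: w₀L³/(45EI) = 519.4/EI
  at 2: triangular load, peak 9.5: 7w₀L³/(360EI) = 454.5/EI
  at 1: point load 14 at a = 5.06: Pab(L + b)/(6LEI) = 161.9/EI
  at 2: point load 14 at a = 5.06: Pab(L + a)/(6LEI) = 137/EI
  θ_10 = 681.4/EI,  θ_20 = 591.5/EI
Flexibility coefficients: a unit moment at one end gives L/(3EI) there and L/(6EI) at the far end, so f₁₁ = f₂₂ = 4.5/EI and f₁₂ = f₂₁ = 2.25/EI.
Compatibility — zero rotation at each built-in end:
  4.5 M_1 + 2.25 M_2 = 681.4
  2.25 M_1 + 4.5 M_2 = 591.5
Solving the pair gives M_1 = 114.3 kN·m and M_2 = 74.31 kN·m (hogging).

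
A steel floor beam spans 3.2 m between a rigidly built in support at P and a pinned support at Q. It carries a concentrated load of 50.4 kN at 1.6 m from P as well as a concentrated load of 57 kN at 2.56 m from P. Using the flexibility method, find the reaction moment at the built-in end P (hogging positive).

M_P = 47.75 kN·m

Take the reaction at Q as the redundant and release it; the primary structure is a cantilever fixed at P.
Primary-structure tip deflection at Q by superposition:
  point load 50.4 at a = 1.6: Pa²(3L − a)/(6EI) = 172/EI
  point load 57 at a = 2.56: Pa²(3L − a)/(6EI) = 438.3/EI
  δ_0 = 610.3/EI
Flexibility coefficient — unit upward force at Q: δ_{QQ} = L³/(3EI) = 10.92/EI.
The prop prevents deflection at Q: R_Q = δ_0/δ_{QQ} = 610.3/10.92 = 55.88 kN.
Moment equilibrium about P: M_P = Σ(load moments about P) − R_Q·L = 226.6 − 55.88×3.2 = 47.75 kN·m.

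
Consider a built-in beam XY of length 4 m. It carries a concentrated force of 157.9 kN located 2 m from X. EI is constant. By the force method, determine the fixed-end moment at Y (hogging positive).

M_Y = 78.95 kN·m

Release both end moments; the primary structure is a simply-supported span XY with redundants M_X and M_Y.
Simple-span end rotations at X and Y under the given loads:
  at X: point load 157.9 at a = 2: Pab(L + b)/(6LEI) = 157.9/EI
  at Y: point load 157.9 at a = 2: Pab(L + a)/(6LEI) = 157.9/EI
  θ_X0 = 157.9/EI,  θ_Y0 = 157.9/EI
Flexibility coefficients: a unit moment at one end gives L/(3EI) there and L/(6EI) at the far end, so f₁₁ = f₂₂ = 1.333/EI and f₁₂ = f₂₁ = 0.6667/EI.
Compatibility — zero rotation at each built-in end:
  1.333 M_X + 0.6667 M_Y = 157.9
  0.6667 M_X + 1.333 M_Y = 157.9
Solving the pair gives M_X = 78.95 kN·m and M_Y = 78.95 kN·m (hogging).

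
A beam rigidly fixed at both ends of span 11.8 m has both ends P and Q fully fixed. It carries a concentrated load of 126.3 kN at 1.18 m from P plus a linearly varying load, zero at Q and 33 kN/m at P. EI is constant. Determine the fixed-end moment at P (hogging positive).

Release both end moments; the primary structure is a simply-supported span PQ with redundants M_P and M_Q.
Simple-span end rotations at P and Q under the given loads:
  at P: point load 126.3 at a = 1.18: Pab(L + b)/(6LEI) = 501.2/EI
  at Q: point load 126.3 at a = 1.18: Pab(L + a)/(6LEI) = 290.2/EI
  at P: triangular load, peak 33: w₀L³/(45EI) = 1205/EI
  at Q: triangular load, peak 33: 7w₀L³/(360EI) = 1054/EI
  θ_P0 = 1706/EI,  θ_Q0 = 1344/EI
Flexibility coefficients: a unit moment at one end gives L/(3EI) there and L/(6EI) at the far end, so f₁₁ = f₂₂ = 3.933/EI and f₁₂ = f₂₁ = 1.967/EI.
Compatibility — zero rotation at each built-in end:
  3.933 M_P + 1.967 M_Q = 1706
  1.967 M_P + 3.933 M_Q = 1344
Solving the pair gives M_P = 350.5 kN·m and M_Q = 166.6 kN·m (hogging).

M_P = 350.5 kN·m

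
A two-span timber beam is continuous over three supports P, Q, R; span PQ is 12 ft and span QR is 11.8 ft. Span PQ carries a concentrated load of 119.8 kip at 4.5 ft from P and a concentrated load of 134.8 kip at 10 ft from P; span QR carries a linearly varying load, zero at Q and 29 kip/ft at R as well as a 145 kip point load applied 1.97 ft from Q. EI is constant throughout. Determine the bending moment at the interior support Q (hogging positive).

Insert a hinge at Q; M_Q is the redundant, and each span becomes simply supported.
Rotations at Q on the released spans (each span's end-slope, ×1/EI):
  span PQ: point load 119.8 at a = 4.5: Pab(L + a)/(6LEI) = 926.6/EI
  span PQ: point load 134.8 at a = 10: Pab(L + a)/(6LEI) = 823.8/EI
  span QR: triangular load, peak 29: 7w₀L³/(360EI) = 926.5/EI
  span QR: point load 145 at a = 1.97: Pab(L + b)/(6LEI) = 857.8/EI
  relative rotation θ_0 = (1750 + 1784)/EI = 3535/EI
A unit hogging moment at Q produces rotation L₁/(3EI) + L₂/(3EI) = 7.933/EI.
Slope continuity at Q: θ_0 = M_Q·7.933/EI, so M_Q = 3535/7.933 = 445.5 kip·ft (hogging).

M_Q = 445.5 kip·ft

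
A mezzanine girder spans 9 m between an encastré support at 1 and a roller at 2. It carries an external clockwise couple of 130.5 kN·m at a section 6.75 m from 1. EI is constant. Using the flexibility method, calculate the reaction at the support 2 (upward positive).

R_2 = 20.39 kN

Choose R_2 as the redundant. The primary structure is the cantilever fixed at 1.
Primary-structure tip deflection at 2 by superposition:
  clockwise couple 130.5 at a = 6.75: M₀a(2L − a)/(2EI) = 4955/EI
Tip deflection under a unit load at 2: L³/(3EI) = 243/EI.
Compatibility at 2: δ_0 − R_2·δ_{22} = 0, so R_2 = 4955/243 = 20.39 kN.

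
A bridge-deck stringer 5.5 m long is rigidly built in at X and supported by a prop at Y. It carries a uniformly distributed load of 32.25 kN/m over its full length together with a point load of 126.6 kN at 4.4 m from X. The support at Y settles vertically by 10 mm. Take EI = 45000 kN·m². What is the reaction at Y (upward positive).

Choose R_Y as the redundant. The primary structure is the cantilever fixed at X.
Primary-structure tip deflection at Y by superposition:
  UDL 32.25: wL⁴/(8EI) = 3689/EI
  point load 126.6 at a = 4.4: Pa²(3L − a)/(6EI) = 4943/EI
  δ_0 = 8632/EI
Flexibility coefficient — unit upward force at Y: δ_{YY} = L³/(3EI) = 55.46/EI.
With EI = 45000 kN·m²: δ_0 = 0.19181 m and δ_{YY} = 0.001232 m/kN.
Compatibility — the beam at Y must follow the support down by 0.01 m: δ_0 − R_Y·δ_{YY} = 0.01, so R_Y = (0.19181 − 0.01)/0.001232 = 147.5 kN.

R_Y = 147.5 kN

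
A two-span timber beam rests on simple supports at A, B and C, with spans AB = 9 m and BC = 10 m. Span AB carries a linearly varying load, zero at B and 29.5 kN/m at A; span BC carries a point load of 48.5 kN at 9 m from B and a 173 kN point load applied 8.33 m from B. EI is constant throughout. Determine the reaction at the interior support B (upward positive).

Release continuity at B by inserting a hinge; the redundant is the internal moment M_B. The primary structure is two simply-supported spans AB and BC.
Discontinuity in slope at B on the released structure — sum the simple-span end rotations:
  span AB: triangular load, peak 29.5: 7w₀L³/(360EI) = 418.2/EI
  span BC: point load 48.5 at a = 9: Pab(L + b)/(6LEI) = 80.03/EI
  span BC: point load 173 at a = 8.33: Pab(L + b)/(6LEI) = 468.1/EI
  relative rotation θ_0 = (418.2 + 548.1)/EI = 966.3/EI
A unit hogging moment at B produces rotation L₁/(3EI) + L₂/(3EI) = 6.333/EI.
Compatibility: M_B·(L₁+L₂)/(3EI) = θ_0, giving M_B = 152.6 kN·m (hogging).
Span AB, ΣM about A with M_B applied at B: R_B^{AB}·9 = 398.2 + 152.6, so R_B^{AB} = 61.2 kN and R_A = 132.8 − 61.2 = 71.55 kN.
Span BC, ΣM about C: R_B^{BC}·10 = 337.4 + 152.6, so R_B^{BC} = 49 kN and R_C = 221.5 − 49 = 172.5 kN.
R_B = 61.2 + 49 = 110.2 kN.

R_B = 110.2 kN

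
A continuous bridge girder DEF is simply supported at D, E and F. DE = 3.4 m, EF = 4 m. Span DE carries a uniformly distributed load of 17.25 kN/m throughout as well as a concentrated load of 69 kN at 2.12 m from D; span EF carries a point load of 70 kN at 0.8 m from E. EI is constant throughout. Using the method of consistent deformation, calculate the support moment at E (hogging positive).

Release continuity at E by inserting a hinge; the redundant is the internal moment M_E. The primary structure is two simply-supported spans DE and EF.
End slopes at the hinge E, treating each span as simply supported:
  span DE: UDL 17.25: wL³/(24EI) = 28.25/EI
  span DE: point load 69 at a = 2.12: Pab(L + a)/(6LEI) = 50.66/EI
  span EF: point load 70 at a = 0.8: Pab(L + b)/(6LEI) = 53.76/EI
  relative rotation θ_0 = (78.91 + 53.76)/EI = 132.7/EI
A unit hogging moment at E produces rotation L₁/(3EI) + L₂/(3EI) = 2.467/EI.
Slope continuity at E: θ_0 = M_E·2.467/EI, so M_E = 132.7/2.467 = 53.79 kN·m (hogging).

M_E = 53.79 kN·m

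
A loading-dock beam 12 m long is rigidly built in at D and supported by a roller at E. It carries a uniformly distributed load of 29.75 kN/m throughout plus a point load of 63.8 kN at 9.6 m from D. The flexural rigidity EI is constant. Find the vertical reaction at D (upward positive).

R_D = 242 kN

Take the reaction at E as the redundant and release it; the primary structure is a cantilever fixed at D.
Downward deflection at the released point E due to the loads:
  UDL 29.75: wL⁴/(8EI) = 77112/EI
  point load 63.8 at a = 9.6: Pa²(3L − a)/(6EI) = 25871/EI
  δ_0 = 102983/EI
Flexibility coefficient — unit upward force at E: δ_{EE} = L³/(3EI) = 576/EI.
The prop prevents deflection at E: R_E = δ_0/δ_{EE} = 102983/576 = 178.8 kN.
Vertical equilibrium: R_D = ΣP − R_E = 420.8 − 178.8 = 242 kN.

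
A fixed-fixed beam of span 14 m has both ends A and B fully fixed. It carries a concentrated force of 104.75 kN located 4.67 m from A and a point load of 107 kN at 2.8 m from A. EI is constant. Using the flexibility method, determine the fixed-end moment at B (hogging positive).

Take the two fixed-end moments M_A, M_B as redundants; the released structure is the simple span AB.
On the primary (simply-supported) span, the end slopes from the loading are:
  at A: point load 104.75 at a = 4.67: Pab(L + b)/(6LEI) = 1268/EI
  at B: point load 104.75 at a = 4.67: Pab(L + a)/(6LEI) = 1014/EI
  at A: point load 107 at a = 2.8: Pab(L + b)/(6LEI) = 1007/EI
  at B: point load 107 at a = 2.8: Pab(L + a)/(6LEI) = 671.1/EI
  θ_A0 = 2274/EI,  θ_B0 = 1686/EI
Flexibility coefficients: a unit moment at one end gives L/(3EI) there and L/(6EI) at the far end, so f₁₁ = f₂₂ = 4.667/EI and f₁₂ = f₂₁ = 2.333/EI.
Compatibility — zero rotation at each built-in end:
  4.667 M_A + 2.333 M_B = 2274
  2.333 M_A + 4.667 M_B = 1686
Solving the pair gives M_A = 409 kN·m and M_B = 156.7 kN·m (hogging).

M_B = 156.7 kN·m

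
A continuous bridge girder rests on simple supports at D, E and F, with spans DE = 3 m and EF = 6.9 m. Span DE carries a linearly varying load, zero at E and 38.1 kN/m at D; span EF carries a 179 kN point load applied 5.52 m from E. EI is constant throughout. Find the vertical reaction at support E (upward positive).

Release continuity at E by inserting a hinge; the redundant is the internal moment M_E. The primary structure is two simply-supported spans DE and EF.
Discontinuity in slope at E on the released structure — sum the simple-span end rotations:
  span DE: triangular load, peak 38.1: 7w₀L³/(360EI) = 20/EI
  span EF: point load 179 at a = 5.52: Pab(L + b)/(6LEI) = 272.7/EI
  relative rotation θ_0 = (20 + 272.7)/EI = 292.7/EI
A unit hogging moment at E produces rotation L₁/(3EI) + L₂/(3EI) = 3.3/EI.
Compatibility: M_E·(L₁+L₂)/(3EI) = θ_0, giving M_E = 88.7 kN·m (hogging).
Span DE, ΣM about D with M_E applied at E: R_E^{DE}·3 = 57.15 + 88.7, so R_E^{DE} = 48.62 kN and R_D = 57.15 − 48.62 = 8.533 kN.
Span EF, ΣM about F: R_E^{EF}·6.9 = 247 + 88.7, so R_E^{EF} = 48.66 kN and R_F = 179 − 48.66 = 130.3 kN.
R_E = 48.62 + 48.66 = 97.27 kN.

R_E = 97.27 kN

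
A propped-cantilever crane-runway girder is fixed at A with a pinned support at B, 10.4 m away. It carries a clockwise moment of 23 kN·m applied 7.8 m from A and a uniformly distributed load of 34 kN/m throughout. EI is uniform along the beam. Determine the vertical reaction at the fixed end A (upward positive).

R_A = 217.9 kN

Remove the prop at B; the released (primary) structure is a cantilever built in at A.
Free-end deflection of the primary structure under the applied loading (downward +):
  clockwise couple 23 at a = 7.8: M₀a(2L − a)/(2EI) = 1166/EI
  UDL 34: wL⁴/(8EI) = 49719/EI
  δ_0 = 50885/EI
Tip deflection under a unit load at B: L³/(3EI) = 375/EI.
Compatibility at B: δ_0 − R_B·δ_{BB} = 0, so R_B = 50885/375 = 135.7 kN.
Vertical equilibrium: R_A = ΣP − R_B = 353.6 − 135.7 = 217.9 kN.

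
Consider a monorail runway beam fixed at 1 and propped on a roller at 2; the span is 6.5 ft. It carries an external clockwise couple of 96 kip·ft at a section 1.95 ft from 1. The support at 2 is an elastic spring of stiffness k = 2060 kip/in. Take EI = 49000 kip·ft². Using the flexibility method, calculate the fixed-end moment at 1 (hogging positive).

M_1 = 24.12 kip·ft

Release the roller at 2. Primary structure: cantilever fixed at 1.
Free-end deflection of the primary structure under the applied loading (downward +):
  clockwise couple 96 at a = 1.95: M₀a(2L − a)/(2EI) = 1034/EI
Tip deflection under a unit load at 2: L³/(3EI) = 91.54/EI.
With EI = 49000 kip·ft²: δ_0 = 0.021108 ft and δ_{22} = 0.001868 ft/kip.
Compatibility — the spring shortens by R_2/k under the reaction it provides: δ_0 − R_2·δ_{22} = R_2/k. With 1/k = 1/(2060×12) ft/kip = 0.00004 ft/kip, R_2 = δ_0 / (δ_{22} + 1/k) = 0.021108 / (0.001868 + 0.00004) = 11.06 kip.
Moment equilibrium about 1: M_1 = Σ(load moments about 1) − R_2·L = 96 − 11.06×6.5 = 24.12 kip·ft.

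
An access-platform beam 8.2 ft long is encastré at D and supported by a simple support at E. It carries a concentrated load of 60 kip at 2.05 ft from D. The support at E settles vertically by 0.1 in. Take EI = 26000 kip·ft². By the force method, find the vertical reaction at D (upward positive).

R_D = 56.02 kip

Release the roller at E. Primary structure: cantilever fixed at D.
Primary-structure tip deflection at E by superposition:
  point load 60 at a = 2.05: Pa²(3L − a)/(6EI) = 947.7/EI
Flexibility coefficient — unit upward force at E: δ_{EE} = L³/(3EI) = 183.8/EI.
With EI = 26000 kip·ft²: δ_0 = 0.036449 ft and δ_{EE} = 0.007069 ft/kip.
Compatibility — the beam at E must follow the support down by 0.008333 ft: δ_0 − R_E·δ_{EE} = 0.008333, so R_E = (0.036449 − 0.008333)/0.007069 = 3.977 kip.
Vertical equilibrium: R_D = ΣP − R_E = 60 − 3.977 = 56.02 kip.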